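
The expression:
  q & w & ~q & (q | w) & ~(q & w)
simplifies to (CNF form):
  False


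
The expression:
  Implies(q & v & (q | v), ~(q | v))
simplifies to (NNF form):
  ~q | ~v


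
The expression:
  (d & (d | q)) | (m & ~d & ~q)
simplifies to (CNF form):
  (d | m) & (d | ~q)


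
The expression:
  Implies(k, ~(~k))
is always true.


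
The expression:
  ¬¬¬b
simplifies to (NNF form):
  ¬b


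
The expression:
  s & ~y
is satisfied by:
  {s: True, y: False}


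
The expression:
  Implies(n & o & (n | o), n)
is always true.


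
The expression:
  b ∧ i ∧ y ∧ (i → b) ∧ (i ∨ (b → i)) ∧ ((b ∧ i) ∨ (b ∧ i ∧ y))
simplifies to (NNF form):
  b ∧ i ∧ y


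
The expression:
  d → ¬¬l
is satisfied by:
  {l: True, d: False}
  {d: False, l: False}
  {d: True, l: True}


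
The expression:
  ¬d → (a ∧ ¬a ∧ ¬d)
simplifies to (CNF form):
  d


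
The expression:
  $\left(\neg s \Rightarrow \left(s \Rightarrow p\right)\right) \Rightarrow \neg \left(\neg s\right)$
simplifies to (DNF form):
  $s$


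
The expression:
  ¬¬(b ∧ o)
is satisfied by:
  {b: True, o: True}


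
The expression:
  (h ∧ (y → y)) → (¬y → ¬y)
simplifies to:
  True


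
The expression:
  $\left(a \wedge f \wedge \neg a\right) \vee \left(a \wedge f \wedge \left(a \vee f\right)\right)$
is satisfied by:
  {a: True, f: True}


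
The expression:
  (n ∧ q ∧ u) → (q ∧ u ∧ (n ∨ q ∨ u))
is always true.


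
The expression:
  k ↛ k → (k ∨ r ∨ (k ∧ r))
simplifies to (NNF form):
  True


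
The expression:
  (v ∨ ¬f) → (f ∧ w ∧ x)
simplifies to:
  f ∧ (w ∨ ¬v) ∧ (x ∨ ¬v)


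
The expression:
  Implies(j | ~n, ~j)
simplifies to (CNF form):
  ~j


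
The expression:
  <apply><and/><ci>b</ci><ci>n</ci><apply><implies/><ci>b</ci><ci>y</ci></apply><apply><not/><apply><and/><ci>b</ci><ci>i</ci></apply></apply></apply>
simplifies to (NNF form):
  <apply><and/><ci>b</ci><ci>n</ci><ci>y</ci><apply><not/><ci>i</ci></apply></apply>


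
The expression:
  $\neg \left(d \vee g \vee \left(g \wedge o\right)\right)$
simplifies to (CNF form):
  $\neg d \wedge \neg g$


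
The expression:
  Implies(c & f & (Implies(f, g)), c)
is always true.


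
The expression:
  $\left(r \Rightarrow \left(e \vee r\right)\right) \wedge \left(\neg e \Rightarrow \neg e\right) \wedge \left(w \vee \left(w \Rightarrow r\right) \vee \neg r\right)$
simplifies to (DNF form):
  $\text{True}$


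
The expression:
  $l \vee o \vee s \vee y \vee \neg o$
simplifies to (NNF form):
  $\text{True}$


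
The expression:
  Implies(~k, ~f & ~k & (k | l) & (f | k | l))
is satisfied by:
  {k: True, l: True, f: False}
  {k: True, l: False, f: False}
  {f: True, k: True, l: True}
  {f: True, k: True, l: False}
  {l: True, f: False, k: False}


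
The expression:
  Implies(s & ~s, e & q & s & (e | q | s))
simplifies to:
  True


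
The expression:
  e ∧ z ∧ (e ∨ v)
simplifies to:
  e ∧ z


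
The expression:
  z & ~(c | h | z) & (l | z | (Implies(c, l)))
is never true.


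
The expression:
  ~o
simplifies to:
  ~o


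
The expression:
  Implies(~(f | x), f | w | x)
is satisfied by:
  {x: True, w: True, f: True}
  {x: True, w: True, f: False}
  {x: True, f: True, w: False}
  {x: True, f: False, w: False}
  {w: True, f: True, x: False}
  {w: True, f: False, x: False}
  {f: True, w: False, x: False}


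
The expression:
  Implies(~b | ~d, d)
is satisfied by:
  {d: True}


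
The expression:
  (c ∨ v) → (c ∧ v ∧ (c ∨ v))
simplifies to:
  (c ∧ v) ∨ (¬c ∧ ¬v)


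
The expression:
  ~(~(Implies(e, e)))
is always true.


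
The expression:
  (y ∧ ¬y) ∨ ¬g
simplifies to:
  ¬g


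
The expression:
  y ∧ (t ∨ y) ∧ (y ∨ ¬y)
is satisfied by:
  {y: True}


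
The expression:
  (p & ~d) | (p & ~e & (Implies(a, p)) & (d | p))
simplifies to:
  p & (~d | ~e)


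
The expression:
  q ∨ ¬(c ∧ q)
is always true.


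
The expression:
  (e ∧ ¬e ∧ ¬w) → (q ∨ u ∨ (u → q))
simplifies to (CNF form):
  True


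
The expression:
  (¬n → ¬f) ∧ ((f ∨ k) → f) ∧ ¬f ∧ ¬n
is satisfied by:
  {n: False, f: False, k: False}


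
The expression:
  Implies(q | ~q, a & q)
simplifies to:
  a & q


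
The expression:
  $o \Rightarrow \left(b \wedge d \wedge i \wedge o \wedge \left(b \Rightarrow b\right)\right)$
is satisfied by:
  {i: True, b: True, d: True, o: False}
  {i: True, b: True, d: False, o: False}
  {i: True, d: True, b: False, o: False}
  {i: True, d: False, b: False, o: False}
  {b: True, d: True, i: False, o: False}
  {b: True, i: False, d: False, o: False}
  {b: False, d: True, i: False, o: False}
  {b: False, i: False, d: False, o: False}
  {i: True, o: True, b: True, d: True}


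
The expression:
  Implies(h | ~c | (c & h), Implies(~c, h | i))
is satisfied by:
  {i: True, c: True, h: True}
  {i: True, c: True, h: False}
  {i: True, h: True, c: False}
  {i: True, h: False, c: False}
  {c: True, h: True, i: False}
  {c: True, h: False, i: False}
  {h: True, c: False, i: False}


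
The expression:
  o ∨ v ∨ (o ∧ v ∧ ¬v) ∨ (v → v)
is always true.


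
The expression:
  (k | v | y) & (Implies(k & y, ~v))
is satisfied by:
  {k: True, y: False, v: False}
  {v: True, y: False, k: False}
  {v: True, y: False, k: True}
  {y: True, v: False, k: False}
  {k: True, y: True, v: False}
  {v: True, y: True, k: False}


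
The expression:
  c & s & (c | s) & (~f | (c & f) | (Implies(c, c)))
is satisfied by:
  {c: True, s: True}


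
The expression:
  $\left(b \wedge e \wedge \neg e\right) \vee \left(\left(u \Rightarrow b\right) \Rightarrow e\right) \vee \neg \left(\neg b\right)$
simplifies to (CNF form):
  $b \vee e \vee u$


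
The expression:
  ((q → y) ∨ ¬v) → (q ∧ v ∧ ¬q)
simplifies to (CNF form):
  q ∧ v ∧ ¬y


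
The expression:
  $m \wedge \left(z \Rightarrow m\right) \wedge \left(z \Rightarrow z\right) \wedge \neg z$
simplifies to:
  $m \wedge \neg z$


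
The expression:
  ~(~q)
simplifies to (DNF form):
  q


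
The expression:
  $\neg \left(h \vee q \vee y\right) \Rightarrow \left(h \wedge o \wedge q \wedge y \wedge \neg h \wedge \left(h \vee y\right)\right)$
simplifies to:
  $h \vee q \vee y$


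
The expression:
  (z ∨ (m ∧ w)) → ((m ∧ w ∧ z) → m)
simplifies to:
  True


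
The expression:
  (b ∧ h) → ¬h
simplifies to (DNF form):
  ¬b ∨ ¬h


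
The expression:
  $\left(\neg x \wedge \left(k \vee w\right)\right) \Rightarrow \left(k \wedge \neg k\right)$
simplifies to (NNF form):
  $x \vee \left(\neg k \wedge \neg w\right)$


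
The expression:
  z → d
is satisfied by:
  {d: True, z: False}
  {z: False, d: False}
  {z: True, d: True}


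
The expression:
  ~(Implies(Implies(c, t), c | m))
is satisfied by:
  {c: False, m: False}


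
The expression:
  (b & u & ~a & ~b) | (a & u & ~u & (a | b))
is never true.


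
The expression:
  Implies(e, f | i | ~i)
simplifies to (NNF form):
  True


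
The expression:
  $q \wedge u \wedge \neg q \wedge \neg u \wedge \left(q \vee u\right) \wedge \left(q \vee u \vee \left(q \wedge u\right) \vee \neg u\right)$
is never true.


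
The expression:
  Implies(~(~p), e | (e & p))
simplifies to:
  e | ~p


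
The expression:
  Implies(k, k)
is always true.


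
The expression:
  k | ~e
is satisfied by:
  {k: True, e: False}
  {e: False, k: False}
  {e: True, k: True}


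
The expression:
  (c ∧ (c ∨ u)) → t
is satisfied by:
  {t: True, c: False}
  {c: False, t: False}
  {c: True, t: True}


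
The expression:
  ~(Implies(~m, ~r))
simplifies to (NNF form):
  r & ~m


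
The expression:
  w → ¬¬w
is always true.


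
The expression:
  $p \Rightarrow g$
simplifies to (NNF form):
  $g \vee \neg p$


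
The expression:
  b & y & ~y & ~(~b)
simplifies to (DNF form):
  False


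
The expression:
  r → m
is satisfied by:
  {m: True, r: False}
  {r: False, m: False}
  {r: True, m: True}


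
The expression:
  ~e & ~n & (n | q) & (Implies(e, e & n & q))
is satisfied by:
  {q: True, n: False, e: False}


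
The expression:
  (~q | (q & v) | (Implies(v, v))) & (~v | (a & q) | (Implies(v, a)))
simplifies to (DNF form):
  a | ~v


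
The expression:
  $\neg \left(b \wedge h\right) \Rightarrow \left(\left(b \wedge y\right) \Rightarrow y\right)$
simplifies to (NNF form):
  $\text{True}$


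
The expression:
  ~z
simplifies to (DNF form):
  ~z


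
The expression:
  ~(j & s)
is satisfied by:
  {s: False, j: False}
  {j: True, s: False}
  {s: True, j: False}


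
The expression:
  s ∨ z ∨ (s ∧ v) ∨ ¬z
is always true.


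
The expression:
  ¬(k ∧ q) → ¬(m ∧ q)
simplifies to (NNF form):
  k ∨ ¬m ∨ ¬q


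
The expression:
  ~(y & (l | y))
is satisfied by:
  {y: False}


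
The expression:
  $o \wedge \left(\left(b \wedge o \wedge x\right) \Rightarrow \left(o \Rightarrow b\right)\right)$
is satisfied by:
  {o: True}


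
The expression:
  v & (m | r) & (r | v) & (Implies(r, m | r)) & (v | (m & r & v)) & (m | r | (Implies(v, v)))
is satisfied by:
  {r: True, m: True, v: True}
  {r: True, v: True, m: False}
  {m: True, v: True, r: False}


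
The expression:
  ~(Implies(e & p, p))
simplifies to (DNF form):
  False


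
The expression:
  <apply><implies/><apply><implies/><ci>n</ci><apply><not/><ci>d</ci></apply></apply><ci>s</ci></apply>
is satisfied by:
  {n: True, s: True, d: True}
  {n: True, s: True, d: False}
  {s: True, d: True, n: False}
  {s: True, d: False, n: False}
  {n: True, d: True, s: False}


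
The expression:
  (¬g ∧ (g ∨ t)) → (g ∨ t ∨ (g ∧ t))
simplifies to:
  True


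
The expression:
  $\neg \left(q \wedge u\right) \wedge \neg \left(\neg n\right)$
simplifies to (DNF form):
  $\left(n \wedge \neg q\right) \vee \left(n \wedge \neg u\right)$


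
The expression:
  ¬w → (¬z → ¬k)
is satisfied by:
  {w: True, z: True, k: False}
  {w: True, k: False, z: False}
  {z: True, k: False, w: False}
  {z: False, k: False, w: False}
  {w: True, z: True, k: True}
  {w: True, k: True, z: False}
  {z: True, k: True, w: False}


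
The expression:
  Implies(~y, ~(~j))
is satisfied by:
  {y: True, j: True}
  {y: True, j: False}
  {j: True, y: False}


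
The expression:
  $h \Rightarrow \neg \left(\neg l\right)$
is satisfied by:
  {l: True, h: False}
  {h: False, l: False}
  {h: True, l: True}


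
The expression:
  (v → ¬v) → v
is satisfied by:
  {v: True}


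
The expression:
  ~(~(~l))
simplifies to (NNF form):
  ~l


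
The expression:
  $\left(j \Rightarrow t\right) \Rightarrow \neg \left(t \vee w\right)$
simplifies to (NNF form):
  $\neg t \wedge \left(j \vee \neg w\right)$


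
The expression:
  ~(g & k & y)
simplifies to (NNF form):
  ~g | ~k | ~y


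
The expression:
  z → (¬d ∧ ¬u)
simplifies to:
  (¬d ∧ ¬u) ∨ ¬z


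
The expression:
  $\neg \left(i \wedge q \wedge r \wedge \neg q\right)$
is always true.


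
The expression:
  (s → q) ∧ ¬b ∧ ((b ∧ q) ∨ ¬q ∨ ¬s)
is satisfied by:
  {b: False, s: False}


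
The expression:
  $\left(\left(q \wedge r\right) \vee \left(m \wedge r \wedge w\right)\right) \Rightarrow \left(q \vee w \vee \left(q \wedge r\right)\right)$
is always true.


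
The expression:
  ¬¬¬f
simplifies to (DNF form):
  ¬f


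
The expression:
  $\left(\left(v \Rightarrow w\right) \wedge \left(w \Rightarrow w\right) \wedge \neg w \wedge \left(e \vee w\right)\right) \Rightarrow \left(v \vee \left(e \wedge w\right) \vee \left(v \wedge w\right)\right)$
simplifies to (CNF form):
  $v \vee w \vee \neg e$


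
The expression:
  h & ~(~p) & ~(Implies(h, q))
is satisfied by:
  {h: True, p: True, q: False}


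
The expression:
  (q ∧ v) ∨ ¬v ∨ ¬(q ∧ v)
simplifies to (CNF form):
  True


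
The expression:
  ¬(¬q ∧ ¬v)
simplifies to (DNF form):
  q ∨ v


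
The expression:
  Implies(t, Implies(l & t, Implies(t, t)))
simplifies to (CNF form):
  True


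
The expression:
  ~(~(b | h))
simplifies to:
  b | h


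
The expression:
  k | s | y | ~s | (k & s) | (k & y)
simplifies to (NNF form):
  True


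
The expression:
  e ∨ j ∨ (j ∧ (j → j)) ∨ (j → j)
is always true.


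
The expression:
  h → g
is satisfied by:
  {g: True, h: False}
  {h: False, g: False}
  {h: True, g: True}


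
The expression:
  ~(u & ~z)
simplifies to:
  z | ~u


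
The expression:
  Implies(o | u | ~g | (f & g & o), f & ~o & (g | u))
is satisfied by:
  {f: True, g: True, o: False, u: False}
  {g: True, f: False, o: False, u: False}
  {u: True, f: True, g: True, o: False}
  {u: True, f: True, o: False, g: False}


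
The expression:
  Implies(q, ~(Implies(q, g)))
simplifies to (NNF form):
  ~g | ~q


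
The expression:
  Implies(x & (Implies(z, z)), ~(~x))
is always true.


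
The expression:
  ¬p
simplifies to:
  ¬p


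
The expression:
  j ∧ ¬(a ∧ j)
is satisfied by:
  {j: True, a: False}


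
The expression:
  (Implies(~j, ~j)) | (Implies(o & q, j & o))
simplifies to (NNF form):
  True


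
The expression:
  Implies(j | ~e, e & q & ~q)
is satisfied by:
  {e: True, j: False}


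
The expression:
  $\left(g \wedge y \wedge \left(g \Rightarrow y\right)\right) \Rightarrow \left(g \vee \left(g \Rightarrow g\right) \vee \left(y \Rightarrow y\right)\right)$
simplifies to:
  $\text{True}$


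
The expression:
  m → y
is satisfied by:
  {y: True, m: False}
  {m: False, y: False}
  {m: True, y: True}


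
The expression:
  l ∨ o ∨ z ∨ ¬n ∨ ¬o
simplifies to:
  True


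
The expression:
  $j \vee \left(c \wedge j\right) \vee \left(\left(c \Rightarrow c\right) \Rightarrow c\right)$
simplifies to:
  $c \vee j$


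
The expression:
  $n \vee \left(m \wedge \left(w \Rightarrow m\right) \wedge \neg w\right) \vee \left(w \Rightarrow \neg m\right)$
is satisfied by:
  {n: True, w: False, m: False}
  {w: False, m: False, n: False}
  {n: True, m: True, w: False}
  {m: True, w: False, n: False}
  {n: True, w: True, m: False}
  {w: True, n: False, m: False}
  {n: True, m: True, w: True}


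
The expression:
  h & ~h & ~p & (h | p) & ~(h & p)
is never true.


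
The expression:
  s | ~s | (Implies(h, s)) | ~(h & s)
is always true.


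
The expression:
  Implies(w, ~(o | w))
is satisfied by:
  {w: False}


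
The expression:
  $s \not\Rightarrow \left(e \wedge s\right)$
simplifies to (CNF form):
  $s \wedge \neg e$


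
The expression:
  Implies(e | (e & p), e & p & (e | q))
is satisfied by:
  {p: True, e: False}
  {e: False, p: False}
  {e: True, p: True}


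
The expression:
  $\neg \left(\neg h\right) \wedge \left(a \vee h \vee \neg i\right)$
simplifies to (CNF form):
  $h$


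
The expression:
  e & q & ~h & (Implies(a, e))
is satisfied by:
  {e: True, q: True, h: False}


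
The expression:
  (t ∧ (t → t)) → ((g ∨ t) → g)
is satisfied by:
  {g: True, t: False}
  {t: False, g: False}
  {t: True, g: True}


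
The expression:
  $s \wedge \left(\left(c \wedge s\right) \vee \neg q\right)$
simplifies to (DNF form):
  $\left(c \wedge s\right) \vee \left(s \wedge \neg q\right)$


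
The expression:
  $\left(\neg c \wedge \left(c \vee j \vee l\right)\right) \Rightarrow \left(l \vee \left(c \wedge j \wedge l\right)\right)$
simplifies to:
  $c \vee l \vee \neg j$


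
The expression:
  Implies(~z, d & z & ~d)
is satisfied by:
  {z: True}


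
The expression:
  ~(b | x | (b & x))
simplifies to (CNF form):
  ~b & ~x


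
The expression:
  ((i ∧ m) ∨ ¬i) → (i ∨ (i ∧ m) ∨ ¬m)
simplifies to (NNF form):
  i ∨ ¬m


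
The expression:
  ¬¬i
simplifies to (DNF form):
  i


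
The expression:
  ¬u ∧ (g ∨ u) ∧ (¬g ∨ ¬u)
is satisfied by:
  {g: True, u: False}


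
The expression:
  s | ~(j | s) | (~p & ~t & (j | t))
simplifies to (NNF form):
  s | ~j | (~p & ~t)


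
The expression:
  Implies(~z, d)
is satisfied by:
  {d: True, z: True}
  {d: True, z: False}
  {z: True, d: False}


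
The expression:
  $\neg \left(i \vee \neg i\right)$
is never true.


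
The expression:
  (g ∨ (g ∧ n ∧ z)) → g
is always true.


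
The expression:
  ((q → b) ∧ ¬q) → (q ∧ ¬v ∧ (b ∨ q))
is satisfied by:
  {q: True}


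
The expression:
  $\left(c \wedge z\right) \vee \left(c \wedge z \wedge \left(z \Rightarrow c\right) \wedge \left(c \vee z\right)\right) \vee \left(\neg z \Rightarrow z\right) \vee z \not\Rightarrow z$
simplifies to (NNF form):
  $z$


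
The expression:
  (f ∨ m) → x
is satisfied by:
  {x: True, f: False, m: False}
  {x: True, m: True, f: False}
  {x: True, f: True, m: False}
  {x: True, m: True, f: True}
  {m: False, f: False, x: False}


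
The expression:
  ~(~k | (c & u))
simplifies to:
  k & (~c | ~u)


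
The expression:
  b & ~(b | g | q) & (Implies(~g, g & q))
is never true.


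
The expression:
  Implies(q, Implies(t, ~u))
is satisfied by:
  {u: False, t: False, q: False}
  {q: True, u: False, t: False}
  {t: True, u: False, q: False}
  {q: True, t: True, u: False}
  {u: True, q: False, t: False}
  {q: True, u: True, t: False}
  {t: True, u: True, q: False}


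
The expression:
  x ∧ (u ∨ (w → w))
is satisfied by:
  {x: True}


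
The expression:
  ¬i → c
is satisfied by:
  {i: True, c: True}
  {i: True, c: False}
  {c: True, i: False}


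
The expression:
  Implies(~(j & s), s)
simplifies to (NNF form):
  s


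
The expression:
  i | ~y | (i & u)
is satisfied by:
  {i: True, y: False}
  {y: False, i: False}
  {y: True, i: True}


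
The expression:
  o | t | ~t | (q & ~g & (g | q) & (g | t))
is always true.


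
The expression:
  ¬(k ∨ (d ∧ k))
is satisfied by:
  {k: False}


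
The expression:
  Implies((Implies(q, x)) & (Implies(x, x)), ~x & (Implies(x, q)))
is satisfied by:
  {x: False}


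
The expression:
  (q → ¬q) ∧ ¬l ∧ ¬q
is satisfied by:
  {q: False, l: False}


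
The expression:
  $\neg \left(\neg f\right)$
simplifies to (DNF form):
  $f$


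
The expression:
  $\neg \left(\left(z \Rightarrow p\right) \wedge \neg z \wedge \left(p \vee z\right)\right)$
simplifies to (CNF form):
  $z \vee \neg p$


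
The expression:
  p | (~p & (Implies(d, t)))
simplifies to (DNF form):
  p | t | ~d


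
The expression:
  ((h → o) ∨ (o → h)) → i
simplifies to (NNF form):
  i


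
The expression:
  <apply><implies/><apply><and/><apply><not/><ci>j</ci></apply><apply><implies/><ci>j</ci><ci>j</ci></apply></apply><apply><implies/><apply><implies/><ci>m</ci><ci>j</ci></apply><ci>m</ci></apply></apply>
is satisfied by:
  {m: True, j: True}
  {m: True, j: False}
  {j: True, m: False}


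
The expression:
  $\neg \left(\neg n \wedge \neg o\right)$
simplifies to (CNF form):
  $n \vee o$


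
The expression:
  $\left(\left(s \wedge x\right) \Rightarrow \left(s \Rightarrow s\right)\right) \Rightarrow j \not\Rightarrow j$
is never true.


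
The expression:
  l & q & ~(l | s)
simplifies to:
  False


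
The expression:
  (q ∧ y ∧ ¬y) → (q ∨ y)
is always true.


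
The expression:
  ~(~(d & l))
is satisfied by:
  {d: True, l: True}


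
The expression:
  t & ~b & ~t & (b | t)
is never true.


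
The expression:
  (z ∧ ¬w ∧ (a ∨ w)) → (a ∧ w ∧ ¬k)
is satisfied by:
  {w: True, z: False, a: False}
  {w: False, z: False, a: False}
  {a: True, w: True, z: False}
  {a: True, w: False, z: False}
  {z: True, w: True, a: False}
  {z: True, w: False, a: False}
  {z: True, a: True, w: True}


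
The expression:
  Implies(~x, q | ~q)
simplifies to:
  True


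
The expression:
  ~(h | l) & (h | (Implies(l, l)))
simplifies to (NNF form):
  ~h & ~l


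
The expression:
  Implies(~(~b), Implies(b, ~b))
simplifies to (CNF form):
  ~b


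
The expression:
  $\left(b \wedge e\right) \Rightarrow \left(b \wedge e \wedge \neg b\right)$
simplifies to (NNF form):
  $\neg b \vee \neg e$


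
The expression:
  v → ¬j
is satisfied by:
  {v: False, j: False}
  {j: True, v: False}
  {v: True, j: False}


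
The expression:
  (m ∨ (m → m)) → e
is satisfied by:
  {e: True}


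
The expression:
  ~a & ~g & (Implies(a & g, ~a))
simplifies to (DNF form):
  ~a & ~g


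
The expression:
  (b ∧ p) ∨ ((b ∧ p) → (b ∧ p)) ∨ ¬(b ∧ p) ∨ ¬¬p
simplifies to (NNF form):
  True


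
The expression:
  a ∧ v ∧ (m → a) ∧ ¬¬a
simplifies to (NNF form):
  a ∧ v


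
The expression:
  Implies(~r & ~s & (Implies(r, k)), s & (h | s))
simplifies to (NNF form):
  r | s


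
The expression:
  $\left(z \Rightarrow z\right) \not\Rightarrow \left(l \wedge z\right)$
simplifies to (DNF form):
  $\neg l \vee \neg z$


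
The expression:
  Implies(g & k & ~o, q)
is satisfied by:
  {q: True, o: True, k: False, g: False}
  {q: True, o: False, k: False, g: False}
  {o: True, q: False, k: False, g: False}
  {q: False, o: False, k: False, g: False}
  {g: True, q: True, o: True, k: False}
  {g: True, q: True, o: False, k: False}
  {g: True, o: True, q: False, k: False}
  {g: True, o: False, q: False, k: False}
  {q: True, k: True, o: True, g: False}
  {q: True, k: True, o: False, g: False}
  {k: True, o: True, q: False, g: False}
  {k: True, q: False, o: False, g: False}
  {g: True, k: True, q: True, o: True}
  {g: True, k: True, q: True, o: False}
  {g: True, k: True, o: True, q: False}


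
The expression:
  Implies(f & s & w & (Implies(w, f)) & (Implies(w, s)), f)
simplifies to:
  True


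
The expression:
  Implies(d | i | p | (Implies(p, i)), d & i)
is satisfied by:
  {i: True, d: True}


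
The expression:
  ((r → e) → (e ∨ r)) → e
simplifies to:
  e ∨ ¬r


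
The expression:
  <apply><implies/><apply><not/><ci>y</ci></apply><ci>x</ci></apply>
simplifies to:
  <apply><or/><ci>x</ci><ci>y</ci></apply>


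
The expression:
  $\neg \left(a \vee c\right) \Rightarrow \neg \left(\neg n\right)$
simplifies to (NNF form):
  $a \vee c \vee n$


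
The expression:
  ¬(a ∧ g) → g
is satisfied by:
  {g: True}


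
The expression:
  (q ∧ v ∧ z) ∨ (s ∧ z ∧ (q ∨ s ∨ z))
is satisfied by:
  {z: True, v: True, s: True, q: True}
  {z: True, v: True, s: True, q: False}
  {z: True, s: True, q: True, v: False}
  {z: True, s: True, q: False, v: False}
  {z: True, v: True, q: True, s: False}


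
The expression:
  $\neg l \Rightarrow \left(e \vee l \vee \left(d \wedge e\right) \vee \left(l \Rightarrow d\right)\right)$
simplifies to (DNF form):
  $\text{True}$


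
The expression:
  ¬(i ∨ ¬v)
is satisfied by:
  {v: True, i: False}


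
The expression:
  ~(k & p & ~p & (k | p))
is always true.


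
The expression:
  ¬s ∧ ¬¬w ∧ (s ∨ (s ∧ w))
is never true.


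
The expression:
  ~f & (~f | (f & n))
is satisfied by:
  {f: False}


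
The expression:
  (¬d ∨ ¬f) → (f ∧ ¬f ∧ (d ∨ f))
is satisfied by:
  {d: True, f: True}


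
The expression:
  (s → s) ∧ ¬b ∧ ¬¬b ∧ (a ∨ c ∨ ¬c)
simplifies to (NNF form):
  False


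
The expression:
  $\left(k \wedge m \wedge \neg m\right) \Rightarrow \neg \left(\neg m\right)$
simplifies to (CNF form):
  $\text{True}$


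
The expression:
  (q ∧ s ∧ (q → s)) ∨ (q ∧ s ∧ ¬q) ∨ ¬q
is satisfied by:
  {s: True, q: False}
  {q: False, s: False}
  {q: True, s: True}


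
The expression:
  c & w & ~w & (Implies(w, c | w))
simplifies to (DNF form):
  False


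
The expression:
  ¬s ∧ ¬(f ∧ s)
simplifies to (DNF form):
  ¬s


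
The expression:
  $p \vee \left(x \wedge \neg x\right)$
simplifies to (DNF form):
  $p$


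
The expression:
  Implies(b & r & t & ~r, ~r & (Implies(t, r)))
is always true.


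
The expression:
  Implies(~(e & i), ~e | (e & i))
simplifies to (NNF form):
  i | ~e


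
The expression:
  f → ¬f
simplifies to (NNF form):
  ¬f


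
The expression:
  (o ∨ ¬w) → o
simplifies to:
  o ∨ w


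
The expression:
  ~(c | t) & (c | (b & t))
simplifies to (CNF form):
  False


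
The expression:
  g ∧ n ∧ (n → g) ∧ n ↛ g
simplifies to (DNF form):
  False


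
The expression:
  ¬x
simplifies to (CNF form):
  ¬x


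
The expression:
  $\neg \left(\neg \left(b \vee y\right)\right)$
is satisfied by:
  {y: True, b: True}
  {y: True, b: False}
  {b: True, y: False}


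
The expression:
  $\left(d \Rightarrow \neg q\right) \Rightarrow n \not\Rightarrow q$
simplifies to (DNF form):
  $\left(d \wedge q\right) \vee \left(n \wedge \neg q\right)$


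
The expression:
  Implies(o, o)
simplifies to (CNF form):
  True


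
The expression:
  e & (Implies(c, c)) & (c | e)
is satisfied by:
  {e: True}


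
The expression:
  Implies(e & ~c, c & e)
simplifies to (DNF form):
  c | ~e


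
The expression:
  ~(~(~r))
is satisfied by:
  {r: False}


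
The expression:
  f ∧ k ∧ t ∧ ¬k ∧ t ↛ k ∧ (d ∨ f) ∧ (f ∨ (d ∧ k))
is never true.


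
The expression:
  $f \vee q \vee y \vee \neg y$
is always true.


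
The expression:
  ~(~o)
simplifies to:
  o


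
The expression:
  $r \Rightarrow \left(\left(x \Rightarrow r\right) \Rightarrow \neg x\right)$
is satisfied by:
  {x: False, r: False}
  {r: True, x: False}
  {x: True, r: False}


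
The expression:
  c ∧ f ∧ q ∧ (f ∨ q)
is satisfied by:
  {c: True, f: True, q: True}


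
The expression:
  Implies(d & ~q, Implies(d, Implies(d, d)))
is always true.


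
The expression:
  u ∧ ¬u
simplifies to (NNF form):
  False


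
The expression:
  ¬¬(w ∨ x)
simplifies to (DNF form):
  w ∨ x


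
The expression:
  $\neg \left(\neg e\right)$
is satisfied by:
  {e: True}


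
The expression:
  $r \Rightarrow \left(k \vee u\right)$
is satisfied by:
  {k: True, u: True, r: False}
  {k: True, u: False, r: False}
  {u: True, k: False, r: False}
  {k: False, u: False, r: False}
  {r: True, k: True, u: True}
  {r: True, k: True, u: False}
  {r: True, u: True, k: False}


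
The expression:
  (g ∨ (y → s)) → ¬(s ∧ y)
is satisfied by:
  {s: False, y: False}
  {y: True, s: False}
  {s: True, y: False}


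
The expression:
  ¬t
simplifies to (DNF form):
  ¬t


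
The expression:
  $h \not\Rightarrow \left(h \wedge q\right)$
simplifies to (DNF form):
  $h \wedge \neg q$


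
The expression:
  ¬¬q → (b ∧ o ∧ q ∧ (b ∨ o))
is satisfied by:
  {o: True, b: True, q: False}
  {o: True, b: False, q: False}
  {b: True, o: False, q: False}
  {o: False, b: False, q: False}
  {o: True, q: True, b: True}


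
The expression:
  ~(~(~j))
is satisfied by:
  {j: False}


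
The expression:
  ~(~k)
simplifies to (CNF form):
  k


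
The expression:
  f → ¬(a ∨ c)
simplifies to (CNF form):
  (¬a ∨ ¬f) ∧ (¬c ∨ ¬f)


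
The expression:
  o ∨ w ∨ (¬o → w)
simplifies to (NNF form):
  o ∨ w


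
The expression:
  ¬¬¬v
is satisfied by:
  {v: False}


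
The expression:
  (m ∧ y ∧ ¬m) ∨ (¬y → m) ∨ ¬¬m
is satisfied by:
  {y: True, m: True}
  {y: True, m: False}
  {m: True, y: False}


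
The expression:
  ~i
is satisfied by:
  {i: False}


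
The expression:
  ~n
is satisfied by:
  {n: False}


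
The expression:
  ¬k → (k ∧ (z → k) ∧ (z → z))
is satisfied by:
  {k: True}


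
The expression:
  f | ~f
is always true.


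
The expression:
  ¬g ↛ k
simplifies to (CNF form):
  k ∨ ¬g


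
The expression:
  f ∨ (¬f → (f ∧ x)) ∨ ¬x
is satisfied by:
  {f: True, x: False}
  {x: False, f: False}
  {x: True, f: True}


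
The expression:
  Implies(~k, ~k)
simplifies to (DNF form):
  True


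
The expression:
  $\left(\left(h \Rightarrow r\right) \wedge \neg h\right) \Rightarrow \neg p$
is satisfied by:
  {h: True, p: False}
  {p: False, h: False}
  {p: True, h: True}


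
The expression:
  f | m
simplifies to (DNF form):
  f | m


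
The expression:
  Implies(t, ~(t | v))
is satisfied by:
  {t: False}


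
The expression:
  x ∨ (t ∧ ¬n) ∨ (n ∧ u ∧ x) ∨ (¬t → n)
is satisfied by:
  {n: True, x: True, t: True}
  {n: True, x: True, t: False}
  {n: True, t: True, x: False}
  {n: True, t: False, x: False}
  {x: True, t: True, n: False}
  {x: True, t: False, n: False}
  {t: True, x: False, n: False}


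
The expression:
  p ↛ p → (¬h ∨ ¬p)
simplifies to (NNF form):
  True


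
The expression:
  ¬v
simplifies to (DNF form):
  ¬v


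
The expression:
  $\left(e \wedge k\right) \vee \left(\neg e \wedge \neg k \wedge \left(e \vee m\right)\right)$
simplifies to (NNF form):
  $\left(e \vee m\right) \wedge \left(e \vee \neg k\right) \wedge \left(k \vee \neg e\right)$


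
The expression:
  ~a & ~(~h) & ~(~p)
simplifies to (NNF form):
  h & p & ~a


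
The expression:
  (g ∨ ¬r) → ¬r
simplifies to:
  ¬g ∨ ¬r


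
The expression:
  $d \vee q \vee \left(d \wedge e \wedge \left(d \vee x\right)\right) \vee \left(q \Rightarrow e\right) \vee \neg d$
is always true.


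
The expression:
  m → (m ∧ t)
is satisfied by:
  {t: True, m: False}
  {m: False, t: False}
  {m: True, t: True}


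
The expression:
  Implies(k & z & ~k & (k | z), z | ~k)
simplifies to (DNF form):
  True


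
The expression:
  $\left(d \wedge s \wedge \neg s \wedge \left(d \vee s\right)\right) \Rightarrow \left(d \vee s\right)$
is always true.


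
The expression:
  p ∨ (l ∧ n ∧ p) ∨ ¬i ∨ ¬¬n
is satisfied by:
  {n: True, p: True, i: False}
  {n: True, p: False, i: False}
  {p: True, n: False, i: False}
  {n: False, p: False, i: False}
  {n: True, i: True, p: True}
  {n: True, i: True, p: False}
  {i: True, p: True, n: False}


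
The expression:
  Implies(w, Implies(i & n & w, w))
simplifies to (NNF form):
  True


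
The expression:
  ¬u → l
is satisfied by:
  {l: True, u: True}
  {l: True, u: False}
  {u: True, l: False}


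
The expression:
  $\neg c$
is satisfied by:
  {c: False}


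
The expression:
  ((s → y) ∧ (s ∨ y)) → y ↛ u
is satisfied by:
  {u: False, y: False}
  {y: True, u: False}
  {u: True, y: False}


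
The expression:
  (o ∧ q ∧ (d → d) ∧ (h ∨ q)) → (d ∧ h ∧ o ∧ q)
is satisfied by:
  {d: True, h: True, o: False, q: False}
  {d: True, h: False, o: False, q: False}
  {h: True, d: False, o: False, q: False}
  {d: False, h: False, o: False, q: False}
  {d: True, q: True, h: True, o: False}
  {d: True, q: True, h: False, o: False}
  {q: True, h: True, d: False, o: False}
  {q: True, d: False, h: False, o: False}
  {d: True, o: True, h: True, q: False}
  {d: True, o: True, h: False, q: False}
  {o: True, h: True, d: False, q: False}
  {o: True, d: False, h: False, q: False}
  {d: True, q: True, o: True, h: True}


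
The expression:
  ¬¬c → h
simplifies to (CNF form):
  h ∨ ¬c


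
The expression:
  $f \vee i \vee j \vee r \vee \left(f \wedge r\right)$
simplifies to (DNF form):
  $f \vee i \vee j \vee r$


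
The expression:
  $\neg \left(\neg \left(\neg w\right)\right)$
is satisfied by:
  {w: False}


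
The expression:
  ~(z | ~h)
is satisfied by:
  {h: True, z: False}


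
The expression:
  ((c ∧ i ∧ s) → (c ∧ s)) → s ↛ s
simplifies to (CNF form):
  False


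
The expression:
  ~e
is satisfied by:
  {e: False}


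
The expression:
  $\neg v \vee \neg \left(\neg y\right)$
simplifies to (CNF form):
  $y \vee \neg v$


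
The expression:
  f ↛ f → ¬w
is always true.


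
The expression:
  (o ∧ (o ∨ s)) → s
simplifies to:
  s ∨ ¬o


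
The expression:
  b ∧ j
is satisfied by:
  {j: True, b: True}


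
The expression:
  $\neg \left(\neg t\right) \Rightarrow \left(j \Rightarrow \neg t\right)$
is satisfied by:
  {t: False, j: False}
  {j: True, t: False}
  {t: True, j: False}


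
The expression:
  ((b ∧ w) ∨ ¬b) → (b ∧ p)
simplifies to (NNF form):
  b ∧ (p ∨ ¬w)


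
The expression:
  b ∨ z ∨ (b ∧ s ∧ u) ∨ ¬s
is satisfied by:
  {b: True, z: True, s: False}
  {b: True, s: False, z: False}
  {z: True, s: False, b: False}
  {z: False, s: False, b: False}
  {b: True, z: True, s: True}
  {b: True, s: True, z: False}
  {z: True, s: True, b: False}


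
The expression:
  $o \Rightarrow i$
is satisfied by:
  {i: True, o: False}
  {o: False, i: False}
  {o: True, i: True}


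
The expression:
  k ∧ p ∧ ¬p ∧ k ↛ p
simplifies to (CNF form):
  False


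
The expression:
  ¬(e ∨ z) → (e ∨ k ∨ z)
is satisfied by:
  {k: True, z: True, e: True}
  {k: True, z: True, e: False}
  {k: True, e: True, z: False}
  {k: True, e: False, z: False}
  {z: True, e: True, k: False}
  {z: True, e: False, k: False}
  {e: True, z: False, k: False}


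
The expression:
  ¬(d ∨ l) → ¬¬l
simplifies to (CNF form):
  d ∨ l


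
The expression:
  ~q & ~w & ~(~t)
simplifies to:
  t & ~q & ~w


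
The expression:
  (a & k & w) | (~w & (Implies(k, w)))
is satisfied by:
  {a: True, w: False, k: False}
  {a: False, w: False, k: False}
  {w: True, k: True, a: True}


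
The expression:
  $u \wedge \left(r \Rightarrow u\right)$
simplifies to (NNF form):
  $u$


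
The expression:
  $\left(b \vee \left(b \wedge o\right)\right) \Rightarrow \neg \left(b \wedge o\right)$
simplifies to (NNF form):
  $\neg b \vee \neg o$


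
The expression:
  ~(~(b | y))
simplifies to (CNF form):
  b | y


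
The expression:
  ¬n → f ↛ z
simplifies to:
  n ∨ (f ∧ ¬z)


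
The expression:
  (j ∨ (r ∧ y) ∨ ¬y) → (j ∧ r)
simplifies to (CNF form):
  (j ∨ y) ∧ (j ∨ ¬r) ∧ (r ∨ ¬j)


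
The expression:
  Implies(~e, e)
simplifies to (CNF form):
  e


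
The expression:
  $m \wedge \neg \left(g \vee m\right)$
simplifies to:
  $\text{False}$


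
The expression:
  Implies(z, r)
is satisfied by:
  {r: True, z: False}
  {z: False, r: False}
  {z: True, r: True}


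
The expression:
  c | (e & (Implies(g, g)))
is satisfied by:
  {c: True, e: True}
  {c: True, e: False}
  {e: True, c: False}


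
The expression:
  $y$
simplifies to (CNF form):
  $y$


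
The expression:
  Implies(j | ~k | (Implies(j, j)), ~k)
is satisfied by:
  {k: False}


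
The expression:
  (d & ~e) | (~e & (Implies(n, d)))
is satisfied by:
  {d: True, e: False, n: False}
  {d: False, e: False, n: False}
  {n: True, d: True, e: False}


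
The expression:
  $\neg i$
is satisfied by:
  {i: False}


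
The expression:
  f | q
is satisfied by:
  {q: True, f: True}
  {q: True, f: False}
  {f: True, q: False}


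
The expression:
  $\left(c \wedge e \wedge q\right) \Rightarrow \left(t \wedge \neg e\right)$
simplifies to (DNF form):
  $\neg c \vee \neg e \vee \neg q$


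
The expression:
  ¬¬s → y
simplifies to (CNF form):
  y ∨ ¬s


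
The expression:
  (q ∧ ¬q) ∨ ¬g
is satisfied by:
  {g: False}


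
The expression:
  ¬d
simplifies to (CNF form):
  ¬d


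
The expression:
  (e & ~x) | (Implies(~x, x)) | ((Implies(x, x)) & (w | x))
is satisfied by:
  {x: True, e: True, w: True}
  {x: True, e: True, w: False}
  {x: True, w: True, e: False}
  {x: True, w: False, e: False}
  {e: True, w: True, x: False}
  {e: True, w: False, x: False}
  {w: True, e: False, x: False}


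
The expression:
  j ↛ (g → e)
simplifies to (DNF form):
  g ∧ j ∧ ¬e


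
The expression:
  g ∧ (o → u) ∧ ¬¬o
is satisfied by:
  {g: True, u: True, o: True}


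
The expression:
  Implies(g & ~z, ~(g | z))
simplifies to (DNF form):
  z | ~g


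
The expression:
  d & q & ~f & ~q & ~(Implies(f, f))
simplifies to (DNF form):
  False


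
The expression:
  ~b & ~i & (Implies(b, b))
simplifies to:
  ~b & ~i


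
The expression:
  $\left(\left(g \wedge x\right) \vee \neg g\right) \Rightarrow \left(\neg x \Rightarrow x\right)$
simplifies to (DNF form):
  $g \vee x$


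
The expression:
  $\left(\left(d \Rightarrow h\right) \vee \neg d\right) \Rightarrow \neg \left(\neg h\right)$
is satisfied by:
  {d: True, h: True}
  {d: True, h: False}
  {h: True, d: False}


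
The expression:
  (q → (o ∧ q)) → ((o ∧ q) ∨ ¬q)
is always true.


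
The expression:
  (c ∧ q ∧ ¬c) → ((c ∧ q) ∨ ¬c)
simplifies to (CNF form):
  True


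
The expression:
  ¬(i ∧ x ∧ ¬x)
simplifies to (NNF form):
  True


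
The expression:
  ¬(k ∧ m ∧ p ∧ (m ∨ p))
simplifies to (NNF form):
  ¬k ∨ ¬m ∨ ¬p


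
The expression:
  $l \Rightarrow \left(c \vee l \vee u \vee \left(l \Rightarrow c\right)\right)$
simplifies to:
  $\text{True}$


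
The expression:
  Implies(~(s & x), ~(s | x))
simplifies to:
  (s & x) | (~s & ~x)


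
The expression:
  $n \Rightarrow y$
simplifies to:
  $y \vee \neg n$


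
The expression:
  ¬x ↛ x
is always true.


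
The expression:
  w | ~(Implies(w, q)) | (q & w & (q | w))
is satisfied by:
  {w: True}


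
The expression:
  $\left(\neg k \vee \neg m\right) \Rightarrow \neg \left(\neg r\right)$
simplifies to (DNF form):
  $r \vee \left(k \wedge m\right)$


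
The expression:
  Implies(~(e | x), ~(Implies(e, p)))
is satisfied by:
  {x: True, e: True}
  {x: True, e: False}
  {e: True, x: False}


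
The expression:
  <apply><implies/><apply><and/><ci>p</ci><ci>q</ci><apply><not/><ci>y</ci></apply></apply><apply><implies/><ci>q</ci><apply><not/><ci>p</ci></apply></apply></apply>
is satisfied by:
  {y: True, p: False, q: False}
  {p: False, q: False, y: False}
  {y: True, q: True, p: False}
  {q: True, p: False, y: False}
  {y: True, p: True, q: False}
  {p: True, y: False, q: False}
  {y: True, q: True, p: True}


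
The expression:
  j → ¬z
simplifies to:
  ¬j ∨ ¬z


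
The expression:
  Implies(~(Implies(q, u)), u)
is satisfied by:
  {u: True, q: False}
  {q: False, u: False}
  {q: True, u: True}


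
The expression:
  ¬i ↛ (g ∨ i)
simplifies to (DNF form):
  ¬g ∧ ¬i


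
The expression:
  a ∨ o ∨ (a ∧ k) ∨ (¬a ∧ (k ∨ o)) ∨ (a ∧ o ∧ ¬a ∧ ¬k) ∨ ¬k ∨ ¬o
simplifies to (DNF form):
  True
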